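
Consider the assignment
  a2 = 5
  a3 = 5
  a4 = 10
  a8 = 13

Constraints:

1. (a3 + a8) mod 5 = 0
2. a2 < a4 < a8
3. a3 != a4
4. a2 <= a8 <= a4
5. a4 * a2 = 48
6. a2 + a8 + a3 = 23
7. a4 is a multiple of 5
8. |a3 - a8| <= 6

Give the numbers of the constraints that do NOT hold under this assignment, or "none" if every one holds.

Violated: 1, 4, 5, and 8.

1. a3 + a8 = 18; 18 mod 5 = 3, not 0  false
2. values 5 < 10 < 13  true
3. a3 = 5, a4 = 10; distinct  true
4. values 5, 13, 10; a8 = 13 is not <= a4 = 10  false
5. a4 * a2 = 10 * 5 = 50, not 48  false
6. a2 + a8 + a3 = 5 + 13 + 5 = 23  true
7. 10 / 5 = 2, so 5 divides 10  true
8. |5 - 13| = 8; 8 > 6, exceeds bound 6  false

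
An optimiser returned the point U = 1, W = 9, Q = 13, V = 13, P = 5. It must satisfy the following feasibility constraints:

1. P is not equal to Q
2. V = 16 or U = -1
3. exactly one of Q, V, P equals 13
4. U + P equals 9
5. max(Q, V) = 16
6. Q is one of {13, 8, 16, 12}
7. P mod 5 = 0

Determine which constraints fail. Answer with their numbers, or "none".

1. P = 5, Q = 13; distinct — satisfied.
2. V = 13 ≠ 16 and U = 1 ≠ -1; both disjuncts false — violated.
3. Q=13, V=13, P=5; 2 of them equal 13, not exactly one — violated.
4. U + P = 1 + 5 = 6, not 9 — violated.
5. max(13, 13) = 13, not 16 — violated.
6. Q = 13 is in {13, 8, 16, 12} — satisfied.
7. 5 mod 5 = 0 — satisfied.

The assignment fails constraints 2, 3, 4, and 5.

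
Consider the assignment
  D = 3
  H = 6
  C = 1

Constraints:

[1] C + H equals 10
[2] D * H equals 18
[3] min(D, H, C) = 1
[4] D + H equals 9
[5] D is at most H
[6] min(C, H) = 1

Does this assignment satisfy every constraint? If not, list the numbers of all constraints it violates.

[1] C + H = 1 + 6 = 7, not 10 — does not hold.
[2] D * H = 3 * 6 = 18 — holds.
[3] min(3, 6, 1) = 1 — holds.
[4] D + H = 3 + 6 = 9 — holds.
[5] D = 3, H = 6; 3 ≤ 6 — holds.
[6] min(1, 6) = 1 — holds.

The assignment fails constraint 1.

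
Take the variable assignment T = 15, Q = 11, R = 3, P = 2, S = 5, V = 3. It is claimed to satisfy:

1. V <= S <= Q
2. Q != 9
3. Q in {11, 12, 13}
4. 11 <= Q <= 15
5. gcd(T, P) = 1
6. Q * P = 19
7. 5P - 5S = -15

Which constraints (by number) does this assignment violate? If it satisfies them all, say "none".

No — constraint 6 is not satisfied.

1. values 3 <= 5 <= 11  ✓
2. Q = 11, and 11 ≠ 9  ✓
3. Q = 11 is in {11, 12, 13}  ✓
4. Q = 11 lies in [11, 15]  ✓
5. gcd(15, 2) = 1  ✓
6. Q * P = 11 * 2 = 22, not 19  ✗
7. 5P - 5S = 5(2) - 5(5) = -15  ✓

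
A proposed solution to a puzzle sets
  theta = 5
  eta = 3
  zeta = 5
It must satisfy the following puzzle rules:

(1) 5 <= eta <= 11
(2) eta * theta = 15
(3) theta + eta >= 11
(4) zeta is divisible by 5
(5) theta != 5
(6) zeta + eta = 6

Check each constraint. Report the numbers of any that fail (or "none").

(1) eta = 3 is outside [5, 11] — does not hold.
(2) eta * theta = 3 * 5 = 15 — holds.
(3) theta + eta = 5 + 3 = 8; 8 < 11, bound 11 not met — does not hold.
(4) 5 / 5 = 1, so 5 divides 5 — holds.
(5) theta = 5, but 5 is required to differ — does not hold.
(6) zeta + eta = 5 + 3 = 8, not 6 — does not hold.

No — constraints 1, 3, 5, and 6 are not satisfied.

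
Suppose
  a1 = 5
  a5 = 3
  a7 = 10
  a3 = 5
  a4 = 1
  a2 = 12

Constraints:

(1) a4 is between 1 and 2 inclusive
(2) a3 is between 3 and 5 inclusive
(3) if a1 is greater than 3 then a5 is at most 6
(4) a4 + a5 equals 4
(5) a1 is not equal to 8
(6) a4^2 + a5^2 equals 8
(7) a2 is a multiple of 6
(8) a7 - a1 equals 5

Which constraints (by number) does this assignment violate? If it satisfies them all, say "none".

The assignment fails constraint 6.

(1) a4 = 1 lies in [1, 2]  holds
(2) a3 = 5 lies in [3, 5]  holds
(3) a1 = 5 > 3, so we need a5 ≤ 6; a5 = 3 ≤ 6  holds
(4) a4 + a5 = 1 + 3 = 4  holds
(5) a1 = 5, and 5 ≠ 8  holds
(6) a4^2 + a5^2 = 1^2 + 3^2 = 1 + 9 = 10, not 8  fails
(7) 12 / 6 = 2, so 6 divides 12  holds
(8) a7 - a1 = 10 - 5 = 5  holds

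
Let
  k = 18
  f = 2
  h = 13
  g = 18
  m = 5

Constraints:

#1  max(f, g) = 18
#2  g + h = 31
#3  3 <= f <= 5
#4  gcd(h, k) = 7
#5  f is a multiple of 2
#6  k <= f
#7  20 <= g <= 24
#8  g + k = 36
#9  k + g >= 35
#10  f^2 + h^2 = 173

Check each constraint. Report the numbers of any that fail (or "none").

#1 max(2, 18) = 18  true
#2 g + h = 18 + 13 = 31  true
#3 f = 2 is outside [3, 5]  false
#4 gcd(13, 18) = 1, not 7  false
#5 2 / 2 = 1, so 2 divides 2  true
#6 k = 18, f = 2; 18 > 2 (want ≤)  false
#7 g = 18 is outside [20, 24]  false
#8 g + k = 18 + 18 = 36  true
#9 k + g = 18 + 18 = 36; 36 ≥ 35  true
#10 f^2 + h^2 = 2^2 + 13^2 = 4 + 169 = 173  true

Violated: 3, 4, 6, 7.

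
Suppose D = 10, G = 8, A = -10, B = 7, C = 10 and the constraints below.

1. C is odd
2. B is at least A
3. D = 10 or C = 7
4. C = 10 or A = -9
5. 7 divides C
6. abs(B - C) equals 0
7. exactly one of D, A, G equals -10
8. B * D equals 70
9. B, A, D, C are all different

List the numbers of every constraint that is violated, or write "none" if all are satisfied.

Constraints 1, 5, 6, and 9 do not hold.

1. C = 10 is even  fails
2. B = 7, A = -10; 7 ≥ -10  holds
3. D = 10 = 10 (first disjunct)  holds
4. C = 10 = 10 (first disjunct)  holds
5. 10 = 7*1 + 3, so 7 does not divide 10  fails
6. abs(7 - 10) = 3, not 0  fails
7. D=10, A=-10, G=8; 1 of them equals -10  holds
8. B * D = 7 * 10 = 70  holds
9. D = C = 10, not all different  fails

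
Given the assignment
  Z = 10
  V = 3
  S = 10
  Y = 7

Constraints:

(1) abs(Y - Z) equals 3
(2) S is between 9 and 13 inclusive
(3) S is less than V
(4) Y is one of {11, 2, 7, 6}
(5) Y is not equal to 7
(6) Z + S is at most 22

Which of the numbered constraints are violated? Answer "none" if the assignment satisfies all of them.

The assignment fails constraints 3, 5.

(1) abs(7 - 10) = 3 — holds.
(2) S = 10 lies in [9, 13] — holds.
(3) S = 10, V = 3; 10 ≥ 3 (want <) — does not hold.
(4) Y = 7 is in {11, 2, 7, 6} — holds.
(5) Y = 7, but 7 is required to differ — does not hold.
(6) Z + S = 10 + 10 = 20; 20 ≤ 22 — holds.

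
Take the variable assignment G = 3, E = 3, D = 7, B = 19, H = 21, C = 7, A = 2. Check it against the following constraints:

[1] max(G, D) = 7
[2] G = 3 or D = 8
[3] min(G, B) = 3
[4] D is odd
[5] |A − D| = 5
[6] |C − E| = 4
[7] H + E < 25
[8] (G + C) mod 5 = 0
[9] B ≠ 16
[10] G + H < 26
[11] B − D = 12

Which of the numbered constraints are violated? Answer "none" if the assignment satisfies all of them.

[1] max(3, 7) = 7 — holds.
[2] G = 3 = 3 (first disjunct) — holds.
[3] min(3, 19) = 3 — holds.
[4] D = 7 is odd — holds.
[5] |2 − 7| = 5 — holds.
[6] |7 − 3| = 4 — holds.
[7] H + E = 21 + 3 = 24; 24 < 25 — holds.
[8] G + C = 10; 10 mod 5 = 0 — holds.
[9] B = 19, and 19 ≠ 16 — holds.
[10] G + H = 3 + 21 = 24; 24 < 26 — holds.
[11] B − D = 19 − 7 = 12 — holds.

None — every constraint holds.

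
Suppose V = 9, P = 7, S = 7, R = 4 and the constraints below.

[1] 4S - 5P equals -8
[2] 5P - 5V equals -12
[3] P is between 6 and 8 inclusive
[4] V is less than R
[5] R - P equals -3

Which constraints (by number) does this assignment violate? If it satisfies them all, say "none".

[1] 4S - 5P = 4(7) - 5(7) = -7, not -8 — violated.
[2] 5P - 5V = 5(7) - 5(9) = -10, not -12 — violated.
[3] P = 7 lies in [6, 8] — OK.
[4] V = 9, R = 4; 9 ≥ 4 (want <) — violated.
[5] R - P = 4 - 7 = -3 — OK.

Violated: 1, 2, and 4.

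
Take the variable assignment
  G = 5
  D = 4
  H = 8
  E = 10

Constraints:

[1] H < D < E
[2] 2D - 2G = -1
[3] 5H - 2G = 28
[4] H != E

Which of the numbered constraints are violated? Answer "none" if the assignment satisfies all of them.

[1] values 8, 4, 10; H = 8 is not < D = 4 — fails.
[2] 2D - 2G = 2(4) - 2(5) = -2, not -1 — fails.
[3] 5H - 2G = 5(8) - 2(5) = 30, not 28 — fails.
[4] H = 8, E = 10; distinct — holds.

The assignment fails constraints 1, 2, 3.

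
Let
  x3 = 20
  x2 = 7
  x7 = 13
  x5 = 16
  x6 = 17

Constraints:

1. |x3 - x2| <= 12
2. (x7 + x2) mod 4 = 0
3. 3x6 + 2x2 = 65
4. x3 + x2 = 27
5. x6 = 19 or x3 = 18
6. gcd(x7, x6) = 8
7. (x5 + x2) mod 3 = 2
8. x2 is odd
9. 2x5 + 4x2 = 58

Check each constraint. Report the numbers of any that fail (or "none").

1. |20 - 7| = 13; 13 > 12, exceeds bound 12  ✘
2. x7 + x2 = 20; 20 mod 4 = 0  ✔
3. 3x6 + 2x2 = 3(17) + 2(7) = 65  ✔
4. x3 + x2 = 20 + 7 = 27  ✔
5. x6 = 17 ≠ 19 and x3 = 20 ≠ 18; both disjuncts false  ✘
6. gcd(13, 17) = 1, not 8  ✘
7. x5 + x2 = 23; 23 mod 3 = 2  ✔
8. x2 = 7 is odd  ✔
9. 2x5 + 4x2 = 2(16) + 4(7) = 60, not 58  ✘

The assignment fails constraints 1, 5, 6, and 9.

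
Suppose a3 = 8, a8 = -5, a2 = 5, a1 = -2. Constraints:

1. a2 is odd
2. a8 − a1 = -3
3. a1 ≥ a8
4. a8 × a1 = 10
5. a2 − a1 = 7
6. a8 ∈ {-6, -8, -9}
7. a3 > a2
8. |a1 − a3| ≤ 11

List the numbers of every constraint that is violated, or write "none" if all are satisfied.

Constraint 6 does not hold.

1. a2 = 5 is odd  ✓
2. a8 − a1 = -5 − (-2) = -3  ✓
3. a1 = -2, a8 = -5; -2 ≥ -5  ✓
4. a8 × a1 = -5 × (-2) = 10  ✓
5. a2 − a1 = 5 − (-2) = 7  ✓
6. a8 = -5 is not in {-6, -8, -9}  ✗
7. a3 = 8, a2 = 5; 8 > 5  ✓
8. |-2 − 8| = 10; 10 ≤ 11  ✓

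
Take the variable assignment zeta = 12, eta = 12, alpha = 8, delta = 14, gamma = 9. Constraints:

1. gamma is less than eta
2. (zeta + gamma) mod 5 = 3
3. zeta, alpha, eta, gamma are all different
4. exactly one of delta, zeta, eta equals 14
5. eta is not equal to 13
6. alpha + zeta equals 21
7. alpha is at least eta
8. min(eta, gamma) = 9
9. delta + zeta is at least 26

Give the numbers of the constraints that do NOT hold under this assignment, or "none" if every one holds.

No — constraints 2, 3, 6, and 7 are not satisfied.

1. gamma = 9, eta = 12; 9 < 12 — OK.
2. zeta + gamma = 21; 21 mod 5 = 1, not 3 — violated.
3. zeta = eta = 12, not all different — violated.
4. delta=14, zeta=12, eta=12; 1 of them equals 14 — OK.
5. eta = 12, and 12 ≠ 13 — OK.
6. alpha + zeta = 8 + 12 = 20, not 21 — violated.
7. alpha = 8, eta = 12; 8 < 12 (want ≥) — violated.
8. min(12, 9) = 9 — OK.
9. delta + zeta = 14 + 12 = 26; 26 ≥ 26 — OK.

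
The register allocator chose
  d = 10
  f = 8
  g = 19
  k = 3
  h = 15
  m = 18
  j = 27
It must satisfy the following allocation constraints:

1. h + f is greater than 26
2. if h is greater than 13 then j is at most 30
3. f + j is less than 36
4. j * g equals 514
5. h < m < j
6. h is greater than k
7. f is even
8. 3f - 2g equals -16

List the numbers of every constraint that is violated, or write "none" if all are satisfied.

Constraints 1, 4, and 8 do not hold.

1. h + f = 15 + 8 = 23; 23 ≤ 26, bound 26 not met  false
2. h = 15 > 13, so we need j ≤ 30; j = 27 ≤ 30  true
3. f + j = 8 + 27 = 35; 35 < 36  true
4. j * g = 27 * 19 = 513, not 514  false
5. values 15 < 18 < 27  true
6. h = 15, k = 3; 15 > 3  true
7. f = 8 is even  true
8. 3f - 2g = 3(8) - 2(19) = -14, not -16  false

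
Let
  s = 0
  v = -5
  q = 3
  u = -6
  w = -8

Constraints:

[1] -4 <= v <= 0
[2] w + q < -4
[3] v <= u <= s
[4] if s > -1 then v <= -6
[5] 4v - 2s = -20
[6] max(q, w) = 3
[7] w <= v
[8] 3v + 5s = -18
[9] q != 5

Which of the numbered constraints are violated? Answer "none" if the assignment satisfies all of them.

Constraints 1, 3, 4, and 8 are violated.

[1] v = -5 is outside [-4, 0]  false
[2] w + q = -8 + 3 = -5; -5 < -4  true
[3] values -5, -6, 0; v = -5 is not <= u = -6  false
[4] s = 0 > -1, so we need v ≤ -6; but v = -5 > -6  false
[5] 4v - 2s = 4(-5) - 2(0) = -20  true
[6] max(3, -8) = 3  true
[7] w = -8, v = -5; -8 ≤ -5  true
[8] 3v + 5s = 3(-5) + 5(0) = -15, not -18  false
[9] q = 3, and 3 ≠ 5  true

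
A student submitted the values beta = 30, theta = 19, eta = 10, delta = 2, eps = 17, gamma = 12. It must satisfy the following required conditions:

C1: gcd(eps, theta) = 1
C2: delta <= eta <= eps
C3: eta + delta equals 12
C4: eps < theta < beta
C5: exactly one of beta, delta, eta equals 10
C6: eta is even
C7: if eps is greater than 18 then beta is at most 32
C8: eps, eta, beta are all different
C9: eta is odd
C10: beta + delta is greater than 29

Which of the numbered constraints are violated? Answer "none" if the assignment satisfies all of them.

C1: gcd(17, 19) = 1 — satisfied.
C2: values 2 <= 10 <= 17 — satisfied.
C3: eta + delta = 10 + 2 = 12 — satisfied.
C4: values 17 < 19 < 30 — satisfied.
C5: beta=30, delta=2, eta=10; 1 of them equals 10 — satisfied.
C6: eta = 10 is even — satisfied.
C7: eps = 17, not > 18; antecedent false, conditional vacuously true — satisfied.
C8: values 17, 10, 30 are pairwise distinct — satisfied.
C9: eta = 10 is even — violated.
C10: beta + delta = 30 + 2 = 32; 32 > 29 — satisfied.

Constraint 9 does not hold.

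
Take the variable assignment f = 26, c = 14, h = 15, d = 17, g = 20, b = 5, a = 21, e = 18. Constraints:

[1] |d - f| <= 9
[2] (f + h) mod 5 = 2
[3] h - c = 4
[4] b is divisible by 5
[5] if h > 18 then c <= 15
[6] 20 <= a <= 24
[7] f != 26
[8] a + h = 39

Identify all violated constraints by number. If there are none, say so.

[1] |17 - 26| = 9; 9 ≤ 9 — OK.
[2] f + h = 41; 41 mod 5 = 1, not 2 — violated.
[3] h - c = 15 - 14 = 1, not 4 — violated.
[4] 5 / 5 = 1, so 5 divides 5 — OK.
[5] h = 15, not > 18; antecedent false, conditional vacuously true — OK.
[6] a = 21 lies in [20, 24] — OK.
[7] f = 26, but 26 is required to differ — violated.
[8] a + h = 21 + 15 = 36, not 39 — violated.

No — constraints 2, 3, 7, 8 are not satisfied.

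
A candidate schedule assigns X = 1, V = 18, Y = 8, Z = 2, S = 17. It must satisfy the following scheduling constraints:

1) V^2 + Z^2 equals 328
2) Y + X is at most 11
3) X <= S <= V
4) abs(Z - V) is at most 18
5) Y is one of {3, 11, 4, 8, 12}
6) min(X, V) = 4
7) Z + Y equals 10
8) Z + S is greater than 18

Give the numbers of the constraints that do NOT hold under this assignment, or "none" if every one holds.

1) V^2 + Z^2 = 18^2 + 2^2 = 324 + 4 = 328 — satisfied.
2) Y + X = 8 + 1 = 9; 9 ≤ 11 — satisfied.
3) values 1 <= 17 <= 18 — satisfied.
4) abs(2 - 18) = 16; 16 ≤ 18 — satisfied.
5) Y = 8 is in {3, 11, 4, 8, 12} — satisfied.
6) min(1, 18) = 1, not 4 — violated.
7) Z + Y = 2 + 8 = 10 — satisfied.
8) Z + S = 2 + 17 = 19; 19 > 18 — satisfied.

Constraint 6 is violated.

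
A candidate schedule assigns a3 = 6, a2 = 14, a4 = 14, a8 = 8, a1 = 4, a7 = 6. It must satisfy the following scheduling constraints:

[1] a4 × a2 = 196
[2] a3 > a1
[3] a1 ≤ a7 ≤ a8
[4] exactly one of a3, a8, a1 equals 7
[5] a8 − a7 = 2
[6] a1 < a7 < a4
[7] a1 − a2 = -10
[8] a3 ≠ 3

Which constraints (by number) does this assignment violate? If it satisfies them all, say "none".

[1] a4 × a2 = 14 × 14 = 196 — OK.
[2] a3 = 6, a1 = 4; 6 > 4 — OK.
[3] values 4 ≤ 6 ≤ 8 — OK.
[4] a3=6, a8=8, a1=4; 0 of them equal 7, not exactly one — violated.
[5] a8 − a7 = 8 − 6 = 2 — OK.
[6] values 4 < 6 < 14 — OK.
[7] a1 − a2 = 4 − 14 = -10 — OK.
[8] a3 = 6, and 6 ≠ 3 — OK.

The assignment fails constraint 4.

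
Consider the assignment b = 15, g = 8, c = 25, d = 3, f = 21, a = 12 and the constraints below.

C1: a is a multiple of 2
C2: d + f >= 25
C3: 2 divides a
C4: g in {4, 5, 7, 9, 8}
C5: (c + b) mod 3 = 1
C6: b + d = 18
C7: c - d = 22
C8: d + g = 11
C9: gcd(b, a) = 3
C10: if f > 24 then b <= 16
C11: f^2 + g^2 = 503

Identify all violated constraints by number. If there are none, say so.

C1: 12 / 2 = 6, so 2 divides 12  yes
C2: d + f = 3 + 21 = 24; 24 < 25, bound 25 not met  no
C3: 12 / 2 = 6, so 2 divides 12  yes
C4: g = 8 is in {4, 5, 7, 9, 8}  yes
C5: c + b = 40; 40 mod 3 = 1  yes
C6: b + d = 15 + 3 = 18  yes
C7: c - d = 25 - 3 = 22  yes
C8: d + g = 3 + 8 = 11  yes
C9: gcd(15, 12) = 3  yes
C10: f = 21, not > 24; antecedent false, conditional vacuously true  yes
C11: f^2 + g^2 = 21^2 + 8^2 = 441 + 64 = 505, not 503  no

The assignment fails constraints 2, 11.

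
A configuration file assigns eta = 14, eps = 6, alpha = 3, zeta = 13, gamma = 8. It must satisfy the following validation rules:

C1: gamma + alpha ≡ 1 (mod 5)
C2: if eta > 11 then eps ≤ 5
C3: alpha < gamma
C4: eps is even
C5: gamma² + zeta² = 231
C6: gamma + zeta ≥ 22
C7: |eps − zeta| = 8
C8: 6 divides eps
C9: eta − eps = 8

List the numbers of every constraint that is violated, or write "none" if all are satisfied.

C1: gamma + alpha = 11; 11 mod 5 = 1 — holds.
C2: eta = 14 > 11, so we need eps ≤ 5; but eps = 6 > 5 — does not hold.
C3: alpha = 3, gamma = 8; 3 < 8 — holds.
C4: eps = 6 is even — holds.
C5: gamma² + zeta² = 8² + 13² = 64 + 169 = 233, not 231 — does not hold.
C6: gamma + zeta = 8 + 13 = 21; 21 < 22, bound 22 not met — does not hold.
C7: |6 − 13| = 7, not 8 — does not hold.
C8: 6 / 6 = 1, so 6 divides 6 — holds.
C9: eta − eps = 14 − 6 = 8 — holds.

Constraints 2, 5, 6, 7 do not hold.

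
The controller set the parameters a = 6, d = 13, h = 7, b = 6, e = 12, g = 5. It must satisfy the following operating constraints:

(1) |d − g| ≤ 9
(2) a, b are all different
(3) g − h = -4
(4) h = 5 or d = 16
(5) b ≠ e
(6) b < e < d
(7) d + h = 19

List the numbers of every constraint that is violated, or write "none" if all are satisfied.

Constraints 2, 3, 4, 7 do not hold.

(1) |13 − 5| = 8; 8 ≤ 9  yes
(2) a = b = 6, not all different  no
(3) g − h = 5 − 7 = -2, not -4  no
(4) h = 7 ≠ 5 and d = 13 ≠ 16; both disjuncts false  no
(5) b = 6, e = 12; distinct  yes
(6) values 6 < 12 < 13  yes
(7) d + h = 13 + 7 = 20, not 19  no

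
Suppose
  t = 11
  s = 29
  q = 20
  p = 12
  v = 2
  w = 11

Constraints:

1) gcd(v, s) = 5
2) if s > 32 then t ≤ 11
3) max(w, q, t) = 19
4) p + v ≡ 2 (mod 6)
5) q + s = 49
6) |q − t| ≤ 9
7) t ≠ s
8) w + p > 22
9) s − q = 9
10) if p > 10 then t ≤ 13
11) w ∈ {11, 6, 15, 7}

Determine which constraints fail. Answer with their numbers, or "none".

Constraints 1 and 3 do not hold.

1) gcd(2, 29) = 1, not 5 — fails.
2) s = 29, not > 32; antecedent false, conditional vacuously true — holds.
3) max(11, 20, 11) = 20, not 19 — fails.
4) p + v = 14; 14 mod 6 = 2 — holds.
5) q + s = 20 + 29 = 49 — holds.
6) |20 − 11| = 9; 9 ≤ 9 — holds.
7) t = 11, s = 29; distinct — holds.
8) w + p = 11 + 12 = 23; 23 > 22 — holds.
9) s − q = 29 − 20 = 9 — holds.
10) p = 12 > 10, so we need t ≤ 13; t = 11 ≤ 13 — holds.
11) w = 11 is in {11, 6, 15, 7} — holds.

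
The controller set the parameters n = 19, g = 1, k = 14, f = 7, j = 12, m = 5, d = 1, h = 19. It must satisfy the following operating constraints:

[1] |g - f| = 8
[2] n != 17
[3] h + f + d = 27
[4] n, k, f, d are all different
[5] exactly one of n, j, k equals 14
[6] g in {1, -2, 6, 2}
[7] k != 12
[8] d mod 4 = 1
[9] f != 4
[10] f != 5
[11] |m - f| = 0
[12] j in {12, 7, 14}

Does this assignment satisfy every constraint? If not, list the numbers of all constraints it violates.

No — constraints 1 and 11 are not satisfied.

[1] |1 - 7| = 6, not 8 — violated.
[2] n = 19, and 19 ≠ 17 — OK.
[3] h + f + d = 19 + 7 + 1 = 27 — OK.
[4] values 19, 14, 7, 1 are pairwise distinct — OK.
[5] n=19, j=12, k=14; 1 of them equals 14 — OK.
[6] g = 1 is in {1, -2, 6, 2} — OK.
[7] k = 14, and 14 ≠ 12 — OK.
[8] 1 mod 4 = 1 — OK.
[9] f = 7, and 7 ≠ 4 — OK.
[10] f = 7, and 7 ≠ 5 — OK.
[11] |5 - 7| = 2, not 0 — violated.
[12] j = 12 is in {12, 7, 14} — OK.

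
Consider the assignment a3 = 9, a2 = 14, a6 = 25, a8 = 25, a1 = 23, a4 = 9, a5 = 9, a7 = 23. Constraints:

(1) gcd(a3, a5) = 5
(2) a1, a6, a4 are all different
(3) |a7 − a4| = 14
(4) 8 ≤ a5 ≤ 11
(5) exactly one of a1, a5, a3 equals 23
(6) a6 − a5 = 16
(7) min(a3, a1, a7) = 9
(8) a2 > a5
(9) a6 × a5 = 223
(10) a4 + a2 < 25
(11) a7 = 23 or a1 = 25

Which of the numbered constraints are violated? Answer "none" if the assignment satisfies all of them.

Constraints 1, 9 do not hold.

(1) gcd(9, 9) = 9, not 5 — does not hold.
(2) values 23, 25, 9 are pairwise distinct — holds.
(3) |23 − 9| = 14 — holds.
(4) a5 = 9 lies in [8, 11] — holds.
(5) a1=23, a5=9, a3=9; 1 of them equals 23 — holds.
(6) a6 − a5 = 25 − 9 = 16 — holds.
(7) min(9, 23, 23) = 9 — holds.
(8) a2 = 14, a5 = 9; 14 > 9 — holds.
(9) a6 × a5 = 25 × 9 = 225, not 223 — does not hold.
(10) a4 + a2 = 9 + 14 = 23; 23 < 25 — holds.
(11) a7 = 23 = 23 (first disjunct) — holds.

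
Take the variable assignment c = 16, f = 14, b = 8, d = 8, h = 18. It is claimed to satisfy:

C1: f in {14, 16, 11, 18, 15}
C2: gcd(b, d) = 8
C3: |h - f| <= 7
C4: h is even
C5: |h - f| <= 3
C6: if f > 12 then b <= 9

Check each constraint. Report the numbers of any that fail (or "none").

No — constraint 5 is not satisfied.

C1: f = 14 is in {14, 16, 11, 18, 15} — holds.
C2: gcd(8, 8) = 8 — holds.
C3: |18 - 14| = 4; 4 ≤ 7 — holds.
C4: h = 18 is even — holds.
C5: |18 - 14| = 4; 4 > 3, exceeds bound 3 — does not hold.
C6: f = 14 > 12, so we need b ≤ 9; b = 8 ≤ 9 — holds.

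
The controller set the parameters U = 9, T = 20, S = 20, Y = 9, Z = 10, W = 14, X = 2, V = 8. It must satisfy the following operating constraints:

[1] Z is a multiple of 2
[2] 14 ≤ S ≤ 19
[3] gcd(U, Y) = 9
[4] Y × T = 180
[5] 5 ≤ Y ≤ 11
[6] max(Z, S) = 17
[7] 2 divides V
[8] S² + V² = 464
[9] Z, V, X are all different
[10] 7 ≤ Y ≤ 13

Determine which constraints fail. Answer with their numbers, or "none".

Constraints 2, 6 are violated.

[1] 10 / 2 = 5, so 2 divides 10 — OK.
[2] S = 20 is outside [14, 19] — violated.
[3] gcd(9, 9) = 9 — OK.
[4] Y × T = 9 × 20 = 180 — OK.
[5] Y = 9 lies in [5, 11] — OK.
[6] max(10, 20) = 20, not 17 — violated.
[7] 8 / 2 = 4, so 2 divides 8 — OK.
[8] S² + V² = 20² + 8² = 400 + 64 = 464 — OK.
[9] values 10, 8, 2 are pairwise distinct — OK.
[10] Y = 9 lies in [7, 13] — OK.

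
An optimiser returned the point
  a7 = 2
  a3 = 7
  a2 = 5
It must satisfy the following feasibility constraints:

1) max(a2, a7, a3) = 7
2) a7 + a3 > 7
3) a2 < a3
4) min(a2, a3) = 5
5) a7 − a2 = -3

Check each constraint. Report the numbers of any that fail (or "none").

All constraints are satisfied.

1) max(5, 2, 7) = 7  yes
2) a7 + a3 = 2 + 7 = 9; 9 > 7  yes
3) a2 = 5, a3 = 7; 5 < 7  yes
4) min(5, 7) = 5  yes
5) a7 − a2 = 2 − 5 = -3  yes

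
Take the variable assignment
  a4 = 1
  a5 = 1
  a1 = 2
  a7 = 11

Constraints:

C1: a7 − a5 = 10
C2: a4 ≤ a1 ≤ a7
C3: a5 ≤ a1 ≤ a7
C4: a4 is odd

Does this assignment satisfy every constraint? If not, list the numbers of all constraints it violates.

C1: a7 − a5 = 11 − 1 = 10 — holds.
C2: values 1 ≤ 2 ≤ 11 — holds.
C3: values 1 ≤ 2 ≤ 11 — holds.
C4: a4 = 1 is odd — holds.

All constraints are satisfied.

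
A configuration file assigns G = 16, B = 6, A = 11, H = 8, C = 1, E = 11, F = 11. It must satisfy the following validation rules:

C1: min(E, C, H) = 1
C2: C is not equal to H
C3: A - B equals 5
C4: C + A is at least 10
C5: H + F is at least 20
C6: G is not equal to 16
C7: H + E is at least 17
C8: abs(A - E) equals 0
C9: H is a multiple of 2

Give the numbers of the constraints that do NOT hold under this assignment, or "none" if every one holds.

Violated: 5, 6.

C1: min(11, 1, 8) = 1  OK
C2: C = 1, H = 8; distinct  OK
C3: A - B = 11 - 6 = 5  OK
C4: C + A = 1 + 11 = 12; 12 ≥ 10  OK
C5: H + F = 8 + 11 = 19; 19 < 20, bound 20 not met  FAIL
C6: G = 16, but 16 is required to differ  FAIL
C7: H + E = 8 + 11 = 19; 19 ≥ 17  OK
C8: abs(11 - 11) = 0  OK
C9: 8 / 2 = 4, so 2 divides 8  OK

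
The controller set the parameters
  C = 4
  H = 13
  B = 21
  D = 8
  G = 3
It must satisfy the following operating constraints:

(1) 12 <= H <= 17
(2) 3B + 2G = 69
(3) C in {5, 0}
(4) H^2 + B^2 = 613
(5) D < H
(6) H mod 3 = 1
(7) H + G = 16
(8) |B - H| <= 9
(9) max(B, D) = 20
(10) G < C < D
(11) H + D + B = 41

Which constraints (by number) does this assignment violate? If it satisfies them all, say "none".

Constraints 3, 4, 9, 11 do not hold.

(1) H = 13 lies in [12, 17]  holds
(2) 3B + 2G = 3(21) + 2(3) = 69  holds
(3) C = 4 is not in {5, 0}  fails
(4) H^2 + B^2 = 13^2 + 21^2 = 169 + 441 = 610, not 613  fails
(5) D = 8, H = 13; 8 < 13  holds
(6) 13 mod 3 = 1  holds
(7) H + G = 13 + 3 = 16  holds
(8) |21 - 13| = 8; 8 ≤ 9  holds
(9) max(21, 8) = 21, not 20  fails
(10) values 3 < 4 < 8  holds
(11) H + D + B = 13 + 8 + 21 = 42, not 41  fails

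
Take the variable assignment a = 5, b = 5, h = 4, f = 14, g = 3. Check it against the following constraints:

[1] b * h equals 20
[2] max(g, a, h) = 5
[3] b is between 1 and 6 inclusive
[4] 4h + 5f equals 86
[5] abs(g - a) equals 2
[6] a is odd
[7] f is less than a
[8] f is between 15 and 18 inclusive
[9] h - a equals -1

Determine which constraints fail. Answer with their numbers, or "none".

[1] b * h = 5 * 4 = 20  true
[2] max(3, 5, 4) = 5  true
[3] b = 5 lies in [1, 6]  true
[4] 4h + 5f = 4(4) + 5(14) = 86  true
[5] abs(3 - 5) = 2  true
[6] a = 5 is odd  true
[7] f = 14, a = 5; 14 ≥ 5 (want <)  false
[8] f = 14 is outside [15, 18]  false
[9] h - a = 4 - 5 = -1  true

The assignment fails constraints 7, 8.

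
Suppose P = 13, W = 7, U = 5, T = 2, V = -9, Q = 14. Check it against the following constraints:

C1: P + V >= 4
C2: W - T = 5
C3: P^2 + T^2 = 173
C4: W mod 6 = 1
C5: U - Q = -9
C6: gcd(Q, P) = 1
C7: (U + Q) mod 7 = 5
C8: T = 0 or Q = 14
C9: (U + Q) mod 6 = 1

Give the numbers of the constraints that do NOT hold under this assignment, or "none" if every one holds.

C1: P + V = 13 + (-9) = 4; 4 ≥ 4  yes
C2: W - T = 7 - 2 = 5  yes
C3: P^2 + T^2 = 13^2 + 2^2 = 169 + 4 = 173  yes
C4: 7 mod 6 = 1  yes
C5: U - Q = 5 - 14 = -9  yes
C6: gcd(14, 13) = 1  yes
C7: U + Q = 19; 19 mod 7 = 5  yes
C8: T = 2 ≠ 0, but Q = 14 = 14 (second disjunct)  yes
C9: U + Q = 19; 19 mod 6 = 1  yes

All constraints are satisfied.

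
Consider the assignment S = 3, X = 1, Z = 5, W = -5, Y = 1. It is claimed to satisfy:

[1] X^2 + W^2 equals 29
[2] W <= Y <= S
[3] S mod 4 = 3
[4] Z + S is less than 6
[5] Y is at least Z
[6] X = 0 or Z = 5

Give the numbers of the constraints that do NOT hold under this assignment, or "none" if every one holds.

No — constraints 1, 4, 5 are not satisfied.

[1] X^2 + W^2 = 1^2 + (-5)^2 = 1 + 25 = 26, not 29  ✘
[2] values -5 <= 1 <= 3  ✔
[3] 3 mod 4 = 3  ✔
[4] Z + S = 5 + 3 = 8; 8 ≥ 6, bound 6 not met  ✘
[5] Y = 1, Z = 5; 1 < 5 (want ≥)  ✘
[6] X = 1 ≠ 0, but Z = 5 = 5 (second disjunct)  ✔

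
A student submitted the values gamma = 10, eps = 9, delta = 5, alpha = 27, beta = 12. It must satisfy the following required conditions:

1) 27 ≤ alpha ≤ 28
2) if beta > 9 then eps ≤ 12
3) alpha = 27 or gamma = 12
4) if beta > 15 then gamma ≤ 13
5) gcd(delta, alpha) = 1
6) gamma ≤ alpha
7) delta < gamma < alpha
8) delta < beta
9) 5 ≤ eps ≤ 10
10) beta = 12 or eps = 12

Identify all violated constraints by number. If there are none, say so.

All constraints are satisfied.

1) alpha = 27 lies in [27, 28]  ✔
2) beta = 12 > 9, so we need eps ≤ 12; eps = 9 ≤ 12  ✔
3) alpha = 27 = 27 (first disjunct)  ✔
4) beta = 12, not > 15; antecedent false, conditional vacuously true  ✔
5) gcd(5, 27) = 1  ✔
6) gamma = 10, alpha = 27; 10 ≤ 27  ✔
7) values 5 < 10 < 27  ✔
8) delta = 5, beta = 12; 5 < 12  ✔
9) eps = 9 lies in [5, 10]  ✔
10) beta = 12 = 12 (first disjunct)  ✔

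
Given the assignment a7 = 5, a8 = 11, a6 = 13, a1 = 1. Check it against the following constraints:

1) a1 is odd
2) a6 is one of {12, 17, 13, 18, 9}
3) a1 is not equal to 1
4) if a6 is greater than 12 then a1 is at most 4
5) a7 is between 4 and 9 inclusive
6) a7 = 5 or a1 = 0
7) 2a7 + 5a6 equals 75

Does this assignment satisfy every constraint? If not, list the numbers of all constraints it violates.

Constraint 3 is violated.

1) a1 = 1 is odd — satisfied.
2) a6 = 13 is in {12, 17, 13, 18, 9} — satisfied.
3) a1 = 1, but 1 is required to differ — violated.
4) a6 = 13 > 12, so we need a1 ≤ 4; a1 = 1 ≤ 4 — satisfied.
5) a7 = 5 lies in [4, 9] — satisfied.
6) a7 = 5 = 5 (first disjunct) — satisfied.
7) 2a7 + 5a6 = 2(5) + 5(13) = 75 — satisfied.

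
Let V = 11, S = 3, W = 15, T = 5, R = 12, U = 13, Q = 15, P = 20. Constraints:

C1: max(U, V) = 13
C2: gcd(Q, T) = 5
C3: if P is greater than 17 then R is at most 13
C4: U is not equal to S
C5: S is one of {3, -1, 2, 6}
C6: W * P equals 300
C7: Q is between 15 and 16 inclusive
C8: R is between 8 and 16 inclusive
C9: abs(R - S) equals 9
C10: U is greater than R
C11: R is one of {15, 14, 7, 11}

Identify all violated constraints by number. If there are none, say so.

The assignment fails constraint 11.

C1: max(13, 11) = 13 — holds.
C2: gcd(15, 5) = 5 — holds.
C3: P = 20 > 17, so we need R ≤ 13; R = 12 ≤ 13 — holds.
C4: U = 13, S = 3; distinct — holds.
C5: S = 3 is in {3, -1, 2, 6} — holds.
C6: W * P = 15 * 20 = 300 — holds.
C7: Q = 15 lies in [15, 16] — holds.
C8: R = 12 lies in [8, 16] — holds.
C9: abs(12 - 3) = 9 — holds.
C10: U = 13, R = 12; 13 > 12 — holds.
C11: R = 12 is not in {15, 14, 7, 11} — fails.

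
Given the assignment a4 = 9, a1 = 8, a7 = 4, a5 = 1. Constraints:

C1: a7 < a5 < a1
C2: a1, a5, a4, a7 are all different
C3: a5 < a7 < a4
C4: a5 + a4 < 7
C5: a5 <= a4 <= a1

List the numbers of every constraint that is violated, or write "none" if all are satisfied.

No — constraints 1, 4, 5 are not satisfied.

C1: values 4, 1, 8; a7 = 4 is not < a5 = 1  ✘
C2: values 8, 1, 9, 4 are pairwise distinct  ✔
C3: values 1 < 4 < 9  ✔
C4: a5 + a4 = 1 + 9 = 10; 10 ≥ 7, bound 7 not met  ✘
C5: values 1, 9, 8; a4 = 9 is not <= a1 = 8  ✘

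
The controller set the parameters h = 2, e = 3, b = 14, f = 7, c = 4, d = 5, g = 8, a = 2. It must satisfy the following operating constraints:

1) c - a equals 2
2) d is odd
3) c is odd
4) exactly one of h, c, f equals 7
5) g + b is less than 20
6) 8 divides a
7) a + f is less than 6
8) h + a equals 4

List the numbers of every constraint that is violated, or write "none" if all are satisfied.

Violated: 3, 5, 6, and 7.

1) c - a = 4 - 2 = 2 — holds.
2) d = 5 is odd — holds.
3) c = 4 is even — does not hold.
4) h=2, c=4, f=7; 1 of them equals 7 — holds.
5) g + b = 8 + 14 = 22; 22 ≥ 20, bound 20 not met — does not hold.
6) 2 = 8*0 + 2, so 8 does not divide 2 — does not hold.
7) a + f = 2 + 7 = 9; 9 ≥ 6, bound 6 not met — does not hold.
8) h + a = 2 + 2 = 4 — holds.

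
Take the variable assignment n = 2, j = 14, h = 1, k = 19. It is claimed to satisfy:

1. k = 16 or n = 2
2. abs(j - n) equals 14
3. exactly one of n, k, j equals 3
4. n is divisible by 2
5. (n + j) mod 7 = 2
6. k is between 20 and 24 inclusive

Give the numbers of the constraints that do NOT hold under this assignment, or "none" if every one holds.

The assignment fails constraints 2, 3, and 6.

1. k = 19 ≠ 16, but n = 2 = 2 (second disjunct) — holds.
2. abs(14 - 2) = 12, not 14 — does not hold.
3. n=2, k=19, j=14; 0 of them equal 3, not exactly one — does not hold.
4. 2 / 2 = 1, so 2 divides 2 — holds.
5. n + j = 16; 16 mod 7 = 2 — holds.
6. k = 19 is outside [20, 24] — does not hold.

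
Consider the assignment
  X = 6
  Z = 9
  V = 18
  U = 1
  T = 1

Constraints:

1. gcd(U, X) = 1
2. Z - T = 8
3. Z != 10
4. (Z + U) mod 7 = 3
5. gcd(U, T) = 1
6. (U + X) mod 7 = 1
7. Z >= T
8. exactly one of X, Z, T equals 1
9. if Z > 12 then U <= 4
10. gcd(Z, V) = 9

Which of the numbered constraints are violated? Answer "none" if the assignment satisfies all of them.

The assignment fails constraint 6.

1. gcd(1, 6) = 1 — satisfied.
2. Z - T = 9 - 1 = 8 — satisfied.
3. Z = 9, and 9 ≠ 10 — satisfied.
4. Z + U = 10; 10 mod 7 = 3 — satisfied.
5. gcd(1, 1) = 1 — satisfied.
6. U + X = 7; 7 mod 7 = 0, not 1 — violated.
7. Z = 9, T = 1; 9 ≥ 1 — satisfied.
8. X=6, Z=9, T=1; 1 of them equals 1 — satisfied.
9. Z = 9, not > 12; antecedent false, conditional vacuously true — satisfied.
10. gcd(9, 18) = 9 — satisfied.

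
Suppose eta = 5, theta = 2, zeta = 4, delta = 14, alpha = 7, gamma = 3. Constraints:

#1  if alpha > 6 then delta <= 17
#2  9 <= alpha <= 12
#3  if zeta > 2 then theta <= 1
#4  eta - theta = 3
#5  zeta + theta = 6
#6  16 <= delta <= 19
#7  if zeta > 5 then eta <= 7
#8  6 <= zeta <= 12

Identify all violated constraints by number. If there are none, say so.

Constraints 2, 3, 6, and 8 are violated.

#1 alpha = 7 > 6, so we need delta ≤ 17; delta = 14 ≤ 17 — satisfied.
#2 alpha = 7 is outside [9, 12] — violated.
#3 zeta = 4 > 2, so we need theta ≤ 1; but theta = 2 > 1 — violated.
#4 eta - theta = 5 - 2 = 3 — satisfied.
#5 zeta + theta = 4 + 2 = 6 — satisfied.
#6 delta = 14 is outside [16, 19] — violated.
#7 zeta = 4, not > 5; antecedent false, conditional vacuously true — satisfied.
#8 zeta = 4 is outside [6, 12] — violated.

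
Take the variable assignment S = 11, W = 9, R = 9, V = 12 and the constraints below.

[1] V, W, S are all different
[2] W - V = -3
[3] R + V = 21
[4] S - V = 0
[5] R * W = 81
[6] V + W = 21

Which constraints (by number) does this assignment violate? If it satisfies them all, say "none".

[1] values 12, 9, 11 are pairwise distinct — OK.
[2] W - V = 9 - 12 = -3 — OK.
[3] R + V = 9 + 12 = 21 — OK.
[4] S - V = 11 - 12 = -1, not 0 — violated.
[5] R * W = 9 * 9 = 81 — OK.
[6] V + W = 12 + 9 = 21 — OK.

Violated: 4.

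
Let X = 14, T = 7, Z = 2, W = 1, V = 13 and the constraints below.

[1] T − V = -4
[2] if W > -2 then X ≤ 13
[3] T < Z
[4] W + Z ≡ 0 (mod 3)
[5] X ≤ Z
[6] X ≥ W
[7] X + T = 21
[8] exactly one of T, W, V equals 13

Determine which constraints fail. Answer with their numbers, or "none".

[1] T − V = 7 − 13 = -6, not -4 — violated.
[2] W = 1 > -2, so we need X ≤ 13; but X = 14 > 13 — violated.
[3] T = 7, Z = 2; 7 ≥ 2 (want <) — violated.
[4] W + Z = 3; 3 mod 3 = 0 — OK.
[5] X = 14, Z = 2; 14 > 2 (want ≤) — violated.
[6] X = 14, W = 1; 14 ≥ 1 — OK.
[7] X + T = 14 + 7 = 21 — OK.
[8] T=7, W=1, V=13; 1 of them equals 13 — OK.

No — constraints 1, 2, 3, and 5 are not satisfied.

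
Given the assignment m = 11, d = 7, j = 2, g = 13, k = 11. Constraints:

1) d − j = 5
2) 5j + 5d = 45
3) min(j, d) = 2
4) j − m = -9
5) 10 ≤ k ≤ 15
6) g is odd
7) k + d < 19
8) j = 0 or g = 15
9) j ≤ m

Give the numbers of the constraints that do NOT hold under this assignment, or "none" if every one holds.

Violated: 8.

1) d − j = 7 − 2 = 5 — holds.
2) 5j + 5d = 5(2) + 5(7) = 45 — holds.
3) min(2, 7) = 2 — holds.
4) j − m = 2 − 11 = -9 — holds.
5) k = 11 lies in [10, 15] — holds.
6) g = 13 is odd — holds.
7) k + d = 11 + 7 = 18; 18 < 19 — holds.
8) j = 2 ≠ 0 and g = 13 ≠ 15; both disjuncts false — does not hold.
9) j = 2, m = 11; 2 ≤ 11 — holds.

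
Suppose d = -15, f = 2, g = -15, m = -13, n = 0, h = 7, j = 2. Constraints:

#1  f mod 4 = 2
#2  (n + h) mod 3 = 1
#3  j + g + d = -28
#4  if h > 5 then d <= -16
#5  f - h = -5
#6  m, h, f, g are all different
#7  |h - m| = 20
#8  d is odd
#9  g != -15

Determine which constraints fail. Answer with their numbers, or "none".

#1 2 mod 4 = 2 — holds.
#2 n + h = 7; 7 mod 3 = 1 — holds.
#3 j + g + d = 2 + (-15) + (-15) = -28 — holds.
#4 h = 7 > 5, so we need d ≤ -16; but d = -15 > -16 — fails.
#5 f - h = 2 - 7 = -5 — holds.
#6 values -13, 7, 2, -15 are pairwise distinct — holds.
#7 |7 - (-13)| = 20 — holds.
#8 d = -15 is odd — holds.
#9 g = -15, but -15 is required to differ — fails.

No — constraints 4 and 9 are not satisfied.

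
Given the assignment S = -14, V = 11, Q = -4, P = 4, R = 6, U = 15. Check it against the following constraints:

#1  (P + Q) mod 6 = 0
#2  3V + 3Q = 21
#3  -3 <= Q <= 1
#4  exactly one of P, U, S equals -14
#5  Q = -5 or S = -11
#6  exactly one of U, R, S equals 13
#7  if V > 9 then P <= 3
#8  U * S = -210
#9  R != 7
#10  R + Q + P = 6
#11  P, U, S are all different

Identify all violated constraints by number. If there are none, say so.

#1 P + Q = 0; 0 mod 6 = 0 — satisfied.
#2 3V + 3Q = 3(11) + 3(-4) = 21 — satisfied.
#3 Q = -4 is outside [-3, 1] — violated.
#4 P=4, U=15, S=-14; 1 of them equals -14 — satisfied.
#5 Q = -4 ≠ -5 and S = -14 ≠ -11; both disjuncts false — violated.
#6 U=15, R=6, S=-14; 0 of them equal 13, not exactly one — violated.
#7 V = 11 > 9, so we need P ≤ 3; but P = 4 > 3 — violated.
#8 U * S = 15 * (-14) = -210 — satisfied.
#9 R = 6, and 6 ≠ 7 — satisfied.
#10 R + Q + P = 6 + (-4) + 4 = 6 — satisfied.
#11 values 4, 15, -14 are pairwise distinct — satisfied.

No — constraints 3, 5, 6, and 7 are not satisfied.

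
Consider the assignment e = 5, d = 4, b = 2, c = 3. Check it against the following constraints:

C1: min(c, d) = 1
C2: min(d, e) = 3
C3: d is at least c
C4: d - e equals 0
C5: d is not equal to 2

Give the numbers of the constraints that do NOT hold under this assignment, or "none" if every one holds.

Violated: 1, 2, and 4.

C1: min(3, 4) = 3, not 1  fails
C2: min(4, 5) = 4, not 3  fails
C3: d = 4, c = 3; 4 ≥ 3  holds
C4: d - e = 4 - 5 = -1, not 0  fails
C5: d = 4, and 4 ≠ 2  holds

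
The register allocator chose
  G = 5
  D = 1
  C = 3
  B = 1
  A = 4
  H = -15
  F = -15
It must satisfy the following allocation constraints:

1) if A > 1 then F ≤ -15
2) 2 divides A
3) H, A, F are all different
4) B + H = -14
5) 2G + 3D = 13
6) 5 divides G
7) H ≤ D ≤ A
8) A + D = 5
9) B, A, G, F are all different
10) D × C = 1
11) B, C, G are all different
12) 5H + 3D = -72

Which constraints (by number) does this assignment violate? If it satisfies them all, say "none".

Constraints 3 and 10 are violated.

1) A = 4 > 1, so we need F ≤ -15; F = -15 ≤ -15  true
2) 4 / 2 = 2, so 2 divides 4  true
3) H = F = -15, not all different  false
4) B + H = 1 + (-15) = -14  true
5) 2G + 3D = 2(5) + 3(1) = 13  true
6) 5 / 5 = 1, so 5 divides 5  true
7) values -15 ≤ 1 ≤ 4  true
8) A + D = 4 + 1 = 5  true
9) values 1, 4, 5, -15 are pairwise distinct  true
10) D × C = 1 × 3 = 3, not 1  false
11) values 1, 3, 5 are pairwise distinct  true
12) 5H + 3D = 5(-15) + 3(1) = -72  true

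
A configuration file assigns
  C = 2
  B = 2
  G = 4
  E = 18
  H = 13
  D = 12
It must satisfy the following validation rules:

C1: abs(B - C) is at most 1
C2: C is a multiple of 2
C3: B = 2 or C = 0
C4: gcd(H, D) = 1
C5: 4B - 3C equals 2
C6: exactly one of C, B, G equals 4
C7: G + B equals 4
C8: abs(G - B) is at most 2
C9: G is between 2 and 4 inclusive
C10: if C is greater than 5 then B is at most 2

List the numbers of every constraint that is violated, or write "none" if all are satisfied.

Constraint 7 does not hold.

C1: abs(2 - 2) = 0; 0 ≤ 1  yes
C2: 2 / 2 = 1, so 2 divides 2  yes
C3: B = 2 = 2 (first disjunct)  yes
C4: gcd(13, 12) = 1  yes
C5: 4B - 3C = 4(2) - 3(2) = 2  yes
C6: C=2, B=2, G=4; 1 of them equals 4  yes
C7: G + B = 4 + 2 = 6, not 4  no
C8: abs(4 - 2) = 2; 2 ≤ 2  yes
C9: G = 4 lies in [2, 4]  yes
C10: C = 2, not > 5; antecedent false, conditional vacuously true  yes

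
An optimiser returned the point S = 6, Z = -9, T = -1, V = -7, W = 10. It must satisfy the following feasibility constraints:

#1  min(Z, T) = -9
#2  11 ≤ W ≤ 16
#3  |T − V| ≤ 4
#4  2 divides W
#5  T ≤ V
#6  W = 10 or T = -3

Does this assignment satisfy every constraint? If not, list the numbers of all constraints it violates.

#1 min(-9, -1) = -9 — OK.
#2 W = 10 is outside [11, 16] — violated.
#3 |-1 − (-7)| = 6; 6 > 4, exceeds bound 4 — violated.
#4 10 / 2 = 5, so 2 divides 10 — OK.
#5 T = -1, V = -7; -1 > -7 (want ≤) — violated.
#6 W = 10 = 10 (first disjunct) — OK.

The assignment fails constraints 2, 3, and 5.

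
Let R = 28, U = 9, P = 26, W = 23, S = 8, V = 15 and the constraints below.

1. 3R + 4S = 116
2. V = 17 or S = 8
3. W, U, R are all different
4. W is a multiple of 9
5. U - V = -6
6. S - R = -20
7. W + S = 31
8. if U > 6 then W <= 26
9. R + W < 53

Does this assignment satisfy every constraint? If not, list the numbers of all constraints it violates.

1. 3R + 4S = 3(28) + 4(8) = 116 — holds.
2. V = 15 ≠ 17, but S = 8 = 8 (second disjunct) — holds.
3. values 23, 9, 28 are pairwise distinct — holds.
4. 23 = 9*2 + 5, so 9 does not divide 23 — does not hold.
5. U - V = 9 - 15 = -6 — holds.
6. S - R = 8 - 28 = -20 — holds.
7. W + S = 23 + 8 = 31 — holds.
8. U = 9 > 6, so we need W ≤ 26; W = 23 ≤ 26 — holds.
9. R + W = 28 + 23 = 51; 51 < 53 — holds.

No — constraint 4 is not satisfied.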